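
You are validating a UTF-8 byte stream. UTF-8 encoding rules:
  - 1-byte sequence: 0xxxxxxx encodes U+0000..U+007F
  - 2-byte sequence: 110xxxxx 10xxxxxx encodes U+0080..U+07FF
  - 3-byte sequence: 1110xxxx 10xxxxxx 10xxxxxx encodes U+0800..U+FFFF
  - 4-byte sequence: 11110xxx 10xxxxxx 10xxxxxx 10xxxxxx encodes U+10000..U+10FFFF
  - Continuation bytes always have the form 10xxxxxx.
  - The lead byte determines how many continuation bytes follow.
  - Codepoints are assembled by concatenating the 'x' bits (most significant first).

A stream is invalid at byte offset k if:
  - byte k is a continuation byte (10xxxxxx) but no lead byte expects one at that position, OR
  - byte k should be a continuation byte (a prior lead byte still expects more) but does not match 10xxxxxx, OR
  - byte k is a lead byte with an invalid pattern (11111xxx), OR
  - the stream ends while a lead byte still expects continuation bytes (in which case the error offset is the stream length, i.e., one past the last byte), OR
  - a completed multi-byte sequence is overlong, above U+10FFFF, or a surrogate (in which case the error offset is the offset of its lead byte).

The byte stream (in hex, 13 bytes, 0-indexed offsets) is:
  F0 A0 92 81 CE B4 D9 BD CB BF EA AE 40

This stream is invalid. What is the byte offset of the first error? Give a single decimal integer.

Answer: 12

Derivation:
Byte[0]=F0: 4-byte lead, need 3 cont bytes. acc=0x0
Byte[1]=A0: continuation. acc=(acc<<6)|0x20=0x20
Byte[2]=92: continuation. acc=(acc<<6)|0x12=0x812
Byte[3]=81: continuation. acc=(acc<<6)|0x01=0x20481
Completed: cp=U+20481 (starts at byte 0)
Byte[4]=CE: 2-byte lead, need 1 cont bytes. acc=0xE
Byte[5]=B4: continuation. acc=(acc<<6)|0x34=0x3B4
Completed: cp=U+03B4 (starts at byte 4)
Byte[6]=D9: 2-byte lead, need 1 cont bytes. acc=0x19
Byte[7]=BD: continuation. acc=(acc<<6)|0x3D=0x67D
Completed: cp=U+067D (starts at byte 6)
Byte[8]=CB: 2-byte lead, need 1 cont bytes. acc=0xB
Byte[9]=BF: continuation. acc=(acc<<6)|0x3F=0x2FF
Completed: cp=U+02FF (starts at byte 8)
Byte[10]=EA: 3-byte lead, need 2 cont bytes. acc=0xA
Byte[11]=AE: continuation. acc=(acc<<6)|0x2E=0x2AE
Byte[12]=40: expected 10xxxxxx continuation. INVALID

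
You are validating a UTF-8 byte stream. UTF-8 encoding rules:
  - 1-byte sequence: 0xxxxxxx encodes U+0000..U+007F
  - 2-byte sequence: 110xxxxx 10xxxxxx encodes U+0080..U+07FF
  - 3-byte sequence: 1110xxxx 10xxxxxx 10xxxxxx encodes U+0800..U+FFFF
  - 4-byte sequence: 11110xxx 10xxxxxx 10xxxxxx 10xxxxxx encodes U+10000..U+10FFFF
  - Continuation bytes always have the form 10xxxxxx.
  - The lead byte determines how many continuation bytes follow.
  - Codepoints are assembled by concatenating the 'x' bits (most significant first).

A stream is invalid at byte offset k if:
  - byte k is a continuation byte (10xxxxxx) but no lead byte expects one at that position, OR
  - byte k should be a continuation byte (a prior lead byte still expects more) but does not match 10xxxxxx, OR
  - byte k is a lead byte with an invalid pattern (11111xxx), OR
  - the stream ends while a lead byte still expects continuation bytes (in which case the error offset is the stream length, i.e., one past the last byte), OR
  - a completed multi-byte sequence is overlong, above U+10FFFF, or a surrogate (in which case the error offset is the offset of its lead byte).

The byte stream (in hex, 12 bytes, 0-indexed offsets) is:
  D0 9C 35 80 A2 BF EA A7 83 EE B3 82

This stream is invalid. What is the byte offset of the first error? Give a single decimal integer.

Answer: 3

Derivation:
Byte[0]=D0: 2-byte lead, need 1 cont bytes. acc=0x10
Byte[1]=9C: continuation. acc=(acc<<6)|0x1C=0x41C
Completed: cp=U+041C (starts at byte 0)
Byte[2]=35: 1-byte ASCII. cp=U+0035
Byte[3]=80: INVALID lead byte (not 0xxx/110x/1110/11110)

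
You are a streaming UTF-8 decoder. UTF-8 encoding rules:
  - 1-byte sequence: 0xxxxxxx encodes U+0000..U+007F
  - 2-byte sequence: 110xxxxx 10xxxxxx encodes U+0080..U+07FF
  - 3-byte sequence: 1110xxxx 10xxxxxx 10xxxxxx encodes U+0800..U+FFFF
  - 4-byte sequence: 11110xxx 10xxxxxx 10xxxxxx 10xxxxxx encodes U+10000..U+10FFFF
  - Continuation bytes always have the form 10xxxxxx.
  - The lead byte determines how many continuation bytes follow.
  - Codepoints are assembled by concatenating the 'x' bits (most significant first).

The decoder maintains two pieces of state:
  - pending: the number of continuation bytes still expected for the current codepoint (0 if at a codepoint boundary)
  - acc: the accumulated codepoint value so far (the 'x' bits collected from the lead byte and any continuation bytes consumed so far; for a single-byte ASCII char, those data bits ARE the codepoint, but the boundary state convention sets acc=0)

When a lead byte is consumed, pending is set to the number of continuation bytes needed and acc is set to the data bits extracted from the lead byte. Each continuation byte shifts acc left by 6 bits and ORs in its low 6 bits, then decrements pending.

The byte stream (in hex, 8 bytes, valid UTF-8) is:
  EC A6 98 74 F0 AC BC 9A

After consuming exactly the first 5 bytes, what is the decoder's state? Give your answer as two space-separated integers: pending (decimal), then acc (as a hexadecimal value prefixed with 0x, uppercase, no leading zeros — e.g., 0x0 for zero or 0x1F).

Answer: 3 0x0

Derivation:
Byte[0]=EC: 3-byte lead. pending=2, acc=0xC
Byte[1]=A6: continuation. acc=(acc<<6)|0x26=0x326, pending=1
Byte[2]=98: continuation. acc=(acc<<6)|0x18=0xC998, pending=0
Byte[3]=74: 1-byte. pending=0, acc=0x0
Byte[4]=F0: 4-byte lead. pending=3, acc=0x0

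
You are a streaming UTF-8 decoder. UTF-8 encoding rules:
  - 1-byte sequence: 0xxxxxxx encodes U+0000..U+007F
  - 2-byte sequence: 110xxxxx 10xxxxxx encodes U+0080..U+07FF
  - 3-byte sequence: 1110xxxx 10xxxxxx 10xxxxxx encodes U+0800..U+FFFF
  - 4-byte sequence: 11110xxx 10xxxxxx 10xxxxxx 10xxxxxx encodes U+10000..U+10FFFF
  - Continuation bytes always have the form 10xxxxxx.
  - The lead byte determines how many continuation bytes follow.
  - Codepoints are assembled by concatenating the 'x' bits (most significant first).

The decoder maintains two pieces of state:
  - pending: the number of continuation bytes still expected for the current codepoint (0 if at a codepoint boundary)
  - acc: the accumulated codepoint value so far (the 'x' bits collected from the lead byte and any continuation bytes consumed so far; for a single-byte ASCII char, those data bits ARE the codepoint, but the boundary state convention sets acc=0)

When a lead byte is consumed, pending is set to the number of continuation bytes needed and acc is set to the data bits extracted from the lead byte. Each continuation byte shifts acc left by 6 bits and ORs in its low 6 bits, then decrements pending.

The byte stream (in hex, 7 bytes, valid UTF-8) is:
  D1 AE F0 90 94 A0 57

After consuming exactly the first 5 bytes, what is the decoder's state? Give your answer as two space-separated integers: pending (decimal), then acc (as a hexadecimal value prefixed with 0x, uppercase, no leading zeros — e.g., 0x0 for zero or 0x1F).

Byte[0]=D1: 2-byte lead. pending=1, acc=0x11
Byte[1]=AE: continuation. acc=(acc<<6)|0x2E=0x46E, pending=0
Byte[2]=F0: 4-byte lead. pending=3, acc=0x0
Byte[3]=90: continuation. acc=(acc<<6)|0x10=0x10, pending=2
Byte[4]=94: continuation. acc=(acc<<6)|0x14=0x414, pending=1

Answer: 1 0x414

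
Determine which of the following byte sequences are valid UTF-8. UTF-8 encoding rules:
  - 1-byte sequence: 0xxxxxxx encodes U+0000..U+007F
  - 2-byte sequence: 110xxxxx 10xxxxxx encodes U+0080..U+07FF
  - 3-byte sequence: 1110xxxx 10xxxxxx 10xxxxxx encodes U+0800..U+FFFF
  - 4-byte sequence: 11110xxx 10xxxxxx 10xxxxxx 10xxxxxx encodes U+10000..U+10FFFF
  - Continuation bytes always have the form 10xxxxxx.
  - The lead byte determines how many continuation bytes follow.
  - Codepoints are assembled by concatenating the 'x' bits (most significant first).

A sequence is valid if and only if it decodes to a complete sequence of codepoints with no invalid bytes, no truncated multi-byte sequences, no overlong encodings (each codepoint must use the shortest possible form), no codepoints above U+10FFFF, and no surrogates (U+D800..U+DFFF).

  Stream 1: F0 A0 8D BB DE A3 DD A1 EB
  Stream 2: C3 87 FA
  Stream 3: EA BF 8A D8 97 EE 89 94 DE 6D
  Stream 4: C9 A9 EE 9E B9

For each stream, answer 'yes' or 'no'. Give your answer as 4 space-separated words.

Answer: no no no yes

Derivation:
Stream 1: error at byte offset 9. INVALID
Stream 2: error at byte offset 2. INVALID
Stream 3: error at byte offset 9. INVALID
Stream 4: decodes cleanly. VALID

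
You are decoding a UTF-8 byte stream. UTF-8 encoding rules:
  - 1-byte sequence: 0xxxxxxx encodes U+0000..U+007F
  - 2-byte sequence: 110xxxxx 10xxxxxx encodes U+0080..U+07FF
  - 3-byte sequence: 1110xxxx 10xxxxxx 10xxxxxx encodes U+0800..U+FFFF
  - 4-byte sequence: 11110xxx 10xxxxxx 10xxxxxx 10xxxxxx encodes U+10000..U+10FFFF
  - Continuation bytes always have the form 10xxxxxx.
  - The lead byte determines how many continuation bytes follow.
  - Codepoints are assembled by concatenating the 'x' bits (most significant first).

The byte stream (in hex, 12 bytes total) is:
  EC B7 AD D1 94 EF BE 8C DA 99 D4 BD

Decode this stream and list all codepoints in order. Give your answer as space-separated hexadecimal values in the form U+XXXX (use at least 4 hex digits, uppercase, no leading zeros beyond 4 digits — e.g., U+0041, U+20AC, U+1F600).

Byte[0]=EC: 3-byte lead, need 2 cont bytes. acc=0xC
Byte[1]=B7: continuation. acc=(acc<<6)|0x37=0x337
Byte[2]=AD: continuation. acc=(acc<<6)|0x2D=0xCDED
Completed: cp=U+CDED (starts at byte 0)
Byte[3]=D1: 2-byte lead, need 1 cont bytes. acc=0x11
Byte[4]=94: continuation. acc=(acc<<6)|0x14=0x454
Completed: cp=U+0454 (starts at byte 3)
Byte[5]=EF: 3-byte lead, need 2 cont bytes. acc=0xF
Byte[6]=BE: continuation. acc=(acc<<6)|0x3E=0x3FE
Byte[7]=8C: continuation. acc=(acc<<6)|0x0C=0xFF8C
Completed: cp=U+FF8C (starts at byte 5)
Byte[8]=DA: 2-byte lead, need 1 cont bytes. acc=0x1A
Byte[9]=99: continuation. acc=(acc<<6)|0x19=0x699
Completed: cp=U+0699 (starts at byte 8)
Byte[10]=D4: 2-byte lead, need 1 cont bytes. acc=0x14
Byte[11]=BD: continuation. acc=(acc<<6)|0x3D=0x53D
Completed: cp=U+053D (starts at byte 10)

Answer: U+CDED U+0454 U+FF8C U+0699 U+053D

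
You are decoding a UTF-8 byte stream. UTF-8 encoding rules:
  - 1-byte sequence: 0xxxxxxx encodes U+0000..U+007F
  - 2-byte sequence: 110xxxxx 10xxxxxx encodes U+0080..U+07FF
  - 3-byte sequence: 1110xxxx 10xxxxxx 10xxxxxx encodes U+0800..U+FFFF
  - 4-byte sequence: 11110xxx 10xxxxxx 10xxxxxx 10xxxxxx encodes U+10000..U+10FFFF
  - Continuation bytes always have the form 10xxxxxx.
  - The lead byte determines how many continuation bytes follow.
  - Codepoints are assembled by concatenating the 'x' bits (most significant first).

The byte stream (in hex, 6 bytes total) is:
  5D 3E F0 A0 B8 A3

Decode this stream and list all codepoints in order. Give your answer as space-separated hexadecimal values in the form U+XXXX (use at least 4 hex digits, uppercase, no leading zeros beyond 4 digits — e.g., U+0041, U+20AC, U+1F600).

Byte[0]=5D: 1-byte ASCII. cp=U+005D
Byte[1]=3E: 1-byte ASCII. cp=U+003E
Byte[2]=F0: 4-byte lead, need 3 cont bytes. acc=0x0
Byte[3]=A0: continuation. acc=(acc<<6)|0x20=0x20
Byte[4]=B8: continuation. acc=(acc<<6)|0x38=0x838
Byte[5]=A3: continuation. acc=(acc<<6)|0x23=0x20E23
Completed: cp=U+20E23 (starts at byte 2)

Answer: U+005D U+003E U+20E23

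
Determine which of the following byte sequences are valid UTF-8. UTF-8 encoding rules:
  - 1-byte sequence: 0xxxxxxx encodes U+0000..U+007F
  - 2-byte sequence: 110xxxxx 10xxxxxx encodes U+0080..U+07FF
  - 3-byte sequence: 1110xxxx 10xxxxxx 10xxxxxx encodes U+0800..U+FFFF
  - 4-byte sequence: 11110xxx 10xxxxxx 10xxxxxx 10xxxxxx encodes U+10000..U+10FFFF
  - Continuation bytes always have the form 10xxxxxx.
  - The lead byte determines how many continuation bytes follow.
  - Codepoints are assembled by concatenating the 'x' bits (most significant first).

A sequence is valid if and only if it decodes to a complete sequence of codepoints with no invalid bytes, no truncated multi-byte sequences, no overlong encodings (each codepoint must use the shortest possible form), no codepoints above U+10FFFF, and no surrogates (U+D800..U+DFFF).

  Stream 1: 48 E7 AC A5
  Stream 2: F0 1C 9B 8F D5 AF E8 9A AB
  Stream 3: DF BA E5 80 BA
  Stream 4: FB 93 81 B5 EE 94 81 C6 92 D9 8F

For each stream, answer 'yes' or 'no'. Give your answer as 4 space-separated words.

Stream 1: decodes cleanly. VALID
Stream 2: error at byte offset 1. INVALID
Stream 3: decodes cleanly. VALID
Stream 4: error at byte offset 0. INVALID

Answer: yes no yes no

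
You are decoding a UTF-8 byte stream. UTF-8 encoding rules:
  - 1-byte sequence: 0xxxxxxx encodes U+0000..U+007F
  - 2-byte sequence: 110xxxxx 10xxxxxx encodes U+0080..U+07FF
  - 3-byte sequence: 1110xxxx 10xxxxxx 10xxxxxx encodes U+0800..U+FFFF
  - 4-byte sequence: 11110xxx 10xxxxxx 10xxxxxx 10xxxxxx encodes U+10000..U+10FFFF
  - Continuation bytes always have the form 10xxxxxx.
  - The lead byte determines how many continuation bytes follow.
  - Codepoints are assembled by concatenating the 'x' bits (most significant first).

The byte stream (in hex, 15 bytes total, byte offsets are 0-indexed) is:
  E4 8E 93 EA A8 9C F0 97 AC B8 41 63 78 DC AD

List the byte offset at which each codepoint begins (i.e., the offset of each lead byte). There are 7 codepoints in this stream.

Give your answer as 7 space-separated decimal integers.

Byte[0]=E4: 3-byte lead, need 2 cont bytes. acc=0x4
Byte[1]=8E: continuation. acc=(acc<<6)|0x0E=0x10E
Byte[2]=93: continuation. acc=(acc<<6)|0x13=0x4393
Completed: cp=U+4393 (starts at byte 0)
Byte[3]=EA: 3-byte lead, need 2 cont bytes. acc=0xA
Byte[4]=A8: continuation. acc=(acc<<6)|0x28=0x2A8
Byte[5]=9C: continuation. acc=(acc<<6)|0x1C=0xAA1C
Completed: cp=U+AA1C (starts at byte 3)
Byte[6]=F0: 4-byte lead, need 3 cont bytes. acc=0x0
Byte[7]=97: continuation. acc=(acc<<6)|0x17=0x17
Byte[8]=AC: continuation. acc=(acc<<6)|0x2C=0x5EC
Byte[9]=B8: continuation. acc=(acc<<6)|0x38=0x17B38
Completed: cp=U+17B38 (starts at byte 6)
Byte[10]=41: 1-byte ASCII. cp=U+0041
Byte[11]=63: 1-byte ASCII. cp=U+0063
Byte[12]=78: 1-byte ASCII. cp=U+0078
Byte[13]=DC: 2-byte lead, need 1 cont bytes. acc=0x1C
Byte[14]=AD: continuation. acc=(acc<<6)|0x2D=0x72D
Completed: cp=U+072D (starts at byte 13)

Answer: 0 3 6 10 11 12 13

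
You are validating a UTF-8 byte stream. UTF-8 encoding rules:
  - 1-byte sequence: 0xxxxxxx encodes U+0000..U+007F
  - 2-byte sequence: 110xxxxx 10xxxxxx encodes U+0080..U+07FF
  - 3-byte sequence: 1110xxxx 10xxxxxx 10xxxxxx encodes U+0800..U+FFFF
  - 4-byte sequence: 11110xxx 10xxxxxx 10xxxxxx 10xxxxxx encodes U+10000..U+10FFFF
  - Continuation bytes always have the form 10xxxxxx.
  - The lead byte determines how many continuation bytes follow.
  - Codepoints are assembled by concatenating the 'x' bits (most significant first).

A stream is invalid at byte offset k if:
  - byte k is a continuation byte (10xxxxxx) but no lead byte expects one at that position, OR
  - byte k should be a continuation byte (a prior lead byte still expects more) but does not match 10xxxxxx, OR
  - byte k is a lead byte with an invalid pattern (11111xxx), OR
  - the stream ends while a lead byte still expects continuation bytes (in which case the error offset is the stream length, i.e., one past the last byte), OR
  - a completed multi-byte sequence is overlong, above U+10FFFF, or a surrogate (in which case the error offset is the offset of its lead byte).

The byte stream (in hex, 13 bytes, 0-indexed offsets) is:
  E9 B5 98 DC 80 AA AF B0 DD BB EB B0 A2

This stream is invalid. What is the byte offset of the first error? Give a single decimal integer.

Answer: 5

Derivation:
Byte[0]=E9: 3-byte lead, need 2 cont bytes. acc=0x9
Byte[1]=B5: continuation. acc=(acc<<6)|0x35=0x275
Byte[2]=98: continuation. acc=(acc<<6)|0x18=0x9D58
Completed: cp=U+9D58 (starts at byte 0)
Byte[3]=DC: 2-byte lead, need 1 cont bytes. acc=0x1C
Byte[4]=80: continuation. acc=(acc<<6)|0x00=0x700
Completed: cp=U+0700 (starts at byte 3)
Byte[5]=AA: INVALID lead byte (not 0xxx/110x/1110/11110)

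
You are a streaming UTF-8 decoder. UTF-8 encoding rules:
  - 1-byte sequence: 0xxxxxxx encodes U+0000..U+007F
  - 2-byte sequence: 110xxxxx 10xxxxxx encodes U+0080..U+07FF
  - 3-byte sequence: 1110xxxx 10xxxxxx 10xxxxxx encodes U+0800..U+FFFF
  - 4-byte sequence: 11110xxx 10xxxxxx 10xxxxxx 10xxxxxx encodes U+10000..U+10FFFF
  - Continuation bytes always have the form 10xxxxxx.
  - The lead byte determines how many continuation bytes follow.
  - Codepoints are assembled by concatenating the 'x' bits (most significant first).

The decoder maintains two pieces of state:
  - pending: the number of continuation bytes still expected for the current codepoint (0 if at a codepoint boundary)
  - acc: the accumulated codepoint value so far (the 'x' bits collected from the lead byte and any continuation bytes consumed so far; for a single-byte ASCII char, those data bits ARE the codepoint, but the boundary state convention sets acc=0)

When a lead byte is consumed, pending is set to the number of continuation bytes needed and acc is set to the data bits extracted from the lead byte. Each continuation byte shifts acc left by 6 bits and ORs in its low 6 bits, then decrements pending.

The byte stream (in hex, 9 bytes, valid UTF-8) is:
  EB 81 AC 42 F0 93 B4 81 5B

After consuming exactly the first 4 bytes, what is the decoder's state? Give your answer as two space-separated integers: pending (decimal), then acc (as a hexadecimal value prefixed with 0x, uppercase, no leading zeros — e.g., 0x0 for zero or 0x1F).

Answer: 0 0x0

Derivation:
Byte[0]=EB: 3-byte lead. pending=2, acc=0xB
Byte[1]=81: continuation. acc=(acc<<6)|0x01=0x2C1, pending=1
Byte[2]=AC: continuation. acc=(acc<<6)|0x2C=0xB06C, pending=0
Byte[3]=42: 1-byte. pending=0, acc=0x0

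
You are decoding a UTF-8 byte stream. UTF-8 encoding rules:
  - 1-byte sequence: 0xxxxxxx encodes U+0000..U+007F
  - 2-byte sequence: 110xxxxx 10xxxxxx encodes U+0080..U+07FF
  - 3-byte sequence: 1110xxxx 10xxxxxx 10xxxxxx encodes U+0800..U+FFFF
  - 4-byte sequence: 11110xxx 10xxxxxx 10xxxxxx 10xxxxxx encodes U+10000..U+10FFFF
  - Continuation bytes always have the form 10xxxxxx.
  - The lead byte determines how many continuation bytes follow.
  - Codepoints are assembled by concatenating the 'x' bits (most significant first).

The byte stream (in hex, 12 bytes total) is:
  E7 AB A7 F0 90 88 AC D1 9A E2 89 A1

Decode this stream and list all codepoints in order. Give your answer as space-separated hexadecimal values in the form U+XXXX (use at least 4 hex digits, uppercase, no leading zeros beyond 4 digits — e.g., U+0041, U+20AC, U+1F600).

Byte[0]=E7: 3-byte lead, need 2 cont bytes. acc=0x7
Byte[1]=AB: continuation. acc=(acc<<6)|0x2B=0x1EB
Byte[2]=A7: continuation. acc=(acc<<6)|0x27=0x7AE7
Completed: cp=U+7AE7 (starts at byte 0)
Byte[3]=F0: 4-byte lead, need 3 cont bytes. acc=0x0
Byte[4]=90: continuation. acc=(acc<<6)|0x10=0x10
Byte[5]=88: continuation. acc=(acc<<6)|0x08=0x408
Byte[6]=AC: continuation. acc=(acc<<6)|0x2C=0x1022C
Completed: cp=U+1022C (starts at byte 3)
Byte[7]=D1: 2-byte lead, need 1 cont bytes. acc=0x11
Byte[8]=9A: continuation. acc=(acc<<6)|0x1A=0x45A
Completed: cp=U+045A (starts at byte 7)
Byte[9]=E2: 3-byte lead, need 2 cont bytes. acc=0x2
Byte[10]=89: continuation. acc=(acc<<6)|0x09=0x89
Byte[11]=A1: continuation. acc=(acc<<6)|0x21=0x2261
Completed: cp=U+2261 (starts at byte 9)

Answer: U+7AE7 U+1022C U+045A U+2261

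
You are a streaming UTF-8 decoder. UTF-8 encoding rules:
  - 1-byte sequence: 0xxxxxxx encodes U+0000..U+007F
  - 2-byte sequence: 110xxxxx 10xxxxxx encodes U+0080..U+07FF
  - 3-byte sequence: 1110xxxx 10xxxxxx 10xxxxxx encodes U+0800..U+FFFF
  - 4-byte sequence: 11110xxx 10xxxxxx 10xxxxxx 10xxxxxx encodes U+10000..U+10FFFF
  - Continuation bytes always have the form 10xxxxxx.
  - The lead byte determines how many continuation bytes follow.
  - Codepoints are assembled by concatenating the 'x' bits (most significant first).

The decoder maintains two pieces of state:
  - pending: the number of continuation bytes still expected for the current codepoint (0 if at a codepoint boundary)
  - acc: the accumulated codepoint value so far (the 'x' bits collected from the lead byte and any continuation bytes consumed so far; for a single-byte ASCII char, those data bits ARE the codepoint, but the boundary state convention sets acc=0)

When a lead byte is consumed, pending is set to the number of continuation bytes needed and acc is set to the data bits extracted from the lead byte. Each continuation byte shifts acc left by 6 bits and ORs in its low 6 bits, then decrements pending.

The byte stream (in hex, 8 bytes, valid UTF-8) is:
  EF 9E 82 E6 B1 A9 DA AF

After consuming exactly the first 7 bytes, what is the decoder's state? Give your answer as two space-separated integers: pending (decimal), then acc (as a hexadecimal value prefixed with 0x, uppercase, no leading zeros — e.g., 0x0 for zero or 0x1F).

Answer: 1 0x1A

Derivation:
Byte[0]=EF: 3-byte lead. pending=2, acc=0xF
Byte[1]=9E: continuation. acc=(acc<<6)|0x1E=0x3DE, pending=1
Byte[2]=82: continuation. acc=(acc<<6)|0x02=0xF782, pending=0
Byte[3]=E6: 3-byte lead. pending=2, acc=0x6
Byte[4]=B1: continuation. acc=(acc<<6)|0x31=0x1B1, pending=1
Byte[5]=A9: continuation. acc=(acc<<6)|0x29=0x6C69, pending=0
Byte[6]=DA: 2-byte lead. pending=1, acc=0x1A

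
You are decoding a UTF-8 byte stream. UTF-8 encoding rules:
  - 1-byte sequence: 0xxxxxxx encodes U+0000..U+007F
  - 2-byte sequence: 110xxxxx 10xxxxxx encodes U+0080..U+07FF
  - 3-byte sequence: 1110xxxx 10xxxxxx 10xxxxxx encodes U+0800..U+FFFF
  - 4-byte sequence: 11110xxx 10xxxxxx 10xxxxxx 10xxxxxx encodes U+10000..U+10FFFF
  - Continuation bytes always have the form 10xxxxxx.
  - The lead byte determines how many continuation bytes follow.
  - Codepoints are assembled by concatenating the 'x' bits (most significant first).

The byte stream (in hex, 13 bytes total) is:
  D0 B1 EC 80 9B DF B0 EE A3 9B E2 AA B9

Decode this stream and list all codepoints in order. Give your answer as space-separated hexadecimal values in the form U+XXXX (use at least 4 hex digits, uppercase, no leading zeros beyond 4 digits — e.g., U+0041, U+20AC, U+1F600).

Byte[0]=D0: 2-byte lead, need 1 cont bytes. acc=0x10
Byte[1]=B1: continuation. acc=(acc<<6)|0x31=0x431
Completed: cp=U+0431 (starts at byte 0)
Byte[2]=EC: 3-byte lead, need 2 cont bytes. acc=0xC
Byte[3]=80: continuation. acc=(acc<<6)|0x00=0x300
Byte[4]=9B: continuation. acc=(acc<<6)|0x1B=0xC01B
Completed: cp=U+C01B (starts at byte 2)
Byte[5]=DF: 2-byte lead, need 1 cont bytes. acc=0x1F
Byte[6]=B0: continuation. acc=(acc<<6)|0x30=0x7F0
Completed: cp=U+07F0 (starts at byte 5)
Byte[7]=EE: 3-byte lead, need 2 cont bytes. acc=0xE
Byte[8]=A3: continuation. acc=(acc<<6)|0x23=0x3A3
Byte[9]=9B: continuation. acc=(acc<<6)|0x1B=0xE8DB
Completed: cp=U+E8DB (starts at byte 7)
Byte[10]=E2: 3-byte lead, need 2 cont bytes. acc=0x2
Byte[11]=AA: continuation. acc=(acc<<6)|0x2A=0xAA
Byte[12]=B9: continuation. acc=(acc<<6)|0x39=0x2AB9
Completed: cp=U+2AB9 (starts at byte 10)

Answer: U+0431 U+C01B U+07F0 U+E8DB U+2AB9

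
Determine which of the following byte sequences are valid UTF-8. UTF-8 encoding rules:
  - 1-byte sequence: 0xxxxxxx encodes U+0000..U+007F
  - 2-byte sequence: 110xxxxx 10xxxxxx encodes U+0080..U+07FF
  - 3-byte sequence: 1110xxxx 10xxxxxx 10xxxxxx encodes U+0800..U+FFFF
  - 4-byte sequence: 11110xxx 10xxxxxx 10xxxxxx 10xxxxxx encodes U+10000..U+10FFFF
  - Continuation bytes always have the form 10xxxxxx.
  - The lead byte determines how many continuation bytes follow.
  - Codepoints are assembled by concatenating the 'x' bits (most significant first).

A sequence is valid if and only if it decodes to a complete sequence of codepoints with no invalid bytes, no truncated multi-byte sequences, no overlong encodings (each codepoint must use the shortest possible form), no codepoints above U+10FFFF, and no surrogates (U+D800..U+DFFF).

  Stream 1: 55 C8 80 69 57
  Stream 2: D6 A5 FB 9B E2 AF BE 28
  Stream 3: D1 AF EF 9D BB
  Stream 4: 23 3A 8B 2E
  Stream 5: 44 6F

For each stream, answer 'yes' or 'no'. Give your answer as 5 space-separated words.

Answer: yes no yes no yes

Derivation:
Stream 1: decodes cleanly. VALID
Stream 2: error at byte offset 2. INVALID
Stream 3: decodes cleanly. VALID
Stream 4: error at byte offset 2. INVALID
Stream 5: decodes cleanly. VALID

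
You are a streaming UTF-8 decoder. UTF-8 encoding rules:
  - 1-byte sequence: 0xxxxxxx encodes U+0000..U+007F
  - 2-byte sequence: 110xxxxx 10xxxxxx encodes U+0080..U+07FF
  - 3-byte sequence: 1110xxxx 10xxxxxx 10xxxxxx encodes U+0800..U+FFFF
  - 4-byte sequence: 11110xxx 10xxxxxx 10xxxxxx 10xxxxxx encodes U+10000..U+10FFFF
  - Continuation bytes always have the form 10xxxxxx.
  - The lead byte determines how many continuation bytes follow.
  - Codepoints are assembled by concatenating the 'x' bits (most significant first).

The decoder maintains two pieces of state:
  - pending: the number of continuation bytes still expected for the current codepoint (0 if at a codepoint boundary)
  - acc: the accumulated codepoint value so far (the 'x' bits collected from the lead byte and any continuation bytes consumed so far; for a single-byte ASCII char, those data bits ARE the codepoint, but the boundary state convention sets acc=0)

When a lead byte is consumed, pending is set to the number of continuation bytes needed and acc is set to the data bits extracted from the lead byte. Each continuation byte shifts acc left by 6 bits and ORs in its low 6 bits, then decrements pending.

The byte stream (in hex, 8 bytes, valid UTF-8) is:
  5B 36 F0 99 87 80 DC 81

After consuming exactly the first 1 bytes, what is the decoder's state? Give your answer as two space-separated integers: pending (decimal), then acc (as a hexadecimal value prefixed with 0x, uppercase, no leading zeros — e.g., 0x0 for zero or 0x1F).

Answer: 0 0x0

Derivation:
Byte[0]=5B: 1-byte. pending=0, acc=0x0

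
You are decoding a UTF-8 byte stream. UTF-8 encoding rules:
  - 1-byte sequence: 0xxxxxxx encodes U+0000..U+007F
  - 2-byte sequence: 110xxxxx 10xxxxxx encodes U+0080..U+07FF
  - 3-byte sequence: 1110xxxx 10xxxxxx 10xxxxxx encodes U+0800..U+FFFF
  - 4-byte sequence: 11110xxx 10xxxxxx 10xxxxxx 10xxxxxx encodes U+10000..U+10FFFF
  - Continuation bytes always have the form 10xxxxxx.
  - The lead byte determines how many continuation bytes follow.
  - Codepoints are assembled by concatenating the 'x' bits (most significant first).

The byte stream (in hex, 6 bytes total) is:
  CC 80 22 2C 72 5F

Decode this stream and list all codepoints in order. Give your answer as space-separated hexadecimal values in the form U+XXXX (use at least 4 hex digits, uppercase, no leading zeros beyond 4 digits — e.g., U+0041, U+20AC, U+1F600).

Answer: U+0300 U+0022 U+002C U+0072 U+005F

Derivation:
Byte[0]=CC: 2-byte lead, need 1 cont bytes. acc=0xC
Byte[1]=80: continuation. acc=(acc<<6)|0x00=0x300
Completed: cp=U+0300 (starts at byte 0)
Byte[2]=22: 1-byte ASCII. cp=U+0022
Byte[3]=2C: 1-byte ASCII. cp=U+002C
Byte[4]=72: 1-byte ASCII. cp=U+0072
Byte[5]=5F: 1-byte ASCII. cp=U+005F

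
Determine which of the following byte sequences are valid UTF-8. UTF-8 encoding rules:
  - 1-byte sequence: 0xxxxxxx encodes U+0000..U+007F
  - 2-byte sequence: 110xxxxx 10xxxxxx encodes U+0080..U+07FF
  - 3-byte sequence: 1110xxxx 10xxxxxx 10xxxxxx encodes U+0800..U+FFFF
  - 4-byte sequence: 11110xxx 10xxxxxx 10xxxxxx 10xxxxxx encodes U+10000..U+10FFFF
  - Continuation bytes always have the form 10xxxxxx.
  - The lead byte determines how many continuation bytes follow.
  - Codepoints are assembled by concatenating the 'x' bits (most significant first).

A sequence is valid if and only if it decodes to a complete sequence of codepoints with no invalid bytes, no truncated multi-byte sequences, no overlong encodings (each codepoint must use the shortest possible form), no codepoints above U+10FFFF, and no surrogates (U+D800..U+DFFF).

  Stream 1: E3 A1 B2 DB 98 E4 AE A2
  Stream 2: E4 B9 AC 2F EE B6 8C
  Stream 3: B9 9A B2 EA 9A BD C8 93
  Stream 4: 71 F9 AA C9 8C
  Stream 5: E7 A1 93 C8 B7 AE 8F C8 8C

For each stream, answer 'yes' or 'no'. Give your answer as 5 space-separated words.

Answer: yes yes no no no

Derivation:
Stream 1: decodes cleanly. VALID
Stream 2: decodes cleanly. VALID
Stream 3: error at byte offset 0. INVALID
Stream 4: error at byte offset 1. INVALID
Stream 5: error at byte offset 5. INVALID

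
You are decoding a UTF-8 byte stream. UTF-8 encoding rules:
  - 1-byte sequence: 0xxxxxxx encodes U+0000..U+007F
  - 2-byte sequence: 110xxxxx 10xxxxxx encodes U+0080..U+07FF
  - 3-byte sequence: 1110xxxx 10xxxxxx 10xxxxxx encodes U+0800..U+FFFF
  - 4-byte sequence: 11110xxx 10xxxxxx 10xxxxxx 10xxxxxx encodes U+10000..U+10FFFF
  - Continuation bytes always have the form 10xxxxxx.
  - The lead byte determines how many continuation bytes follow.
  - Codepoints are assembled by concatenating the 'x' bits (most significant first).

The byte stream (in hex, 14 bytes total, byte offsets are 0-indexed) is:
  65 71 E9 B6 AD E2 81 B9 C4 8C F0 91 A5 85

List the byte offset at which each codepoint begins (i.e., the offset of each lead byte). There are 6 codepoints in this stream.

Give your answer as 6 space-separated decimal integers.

Byte[0]=65: 1-byte ASCII. cp=U+0065
Byte[1]=71: 1-byte ASCII. cp=U+0071
Byte[2]=E9: 3-byte lead, need 2 cont bytes. acc=0x9
Byte[3]=B6: continuation. acc=(acc<<6)|0x36=0x276
Byte[4]=AD: continuation. acc=(acc<<6)|0x2D=0x9DAD
Completed: cp=U+9DAD (starts at byte 2)
Byte[5]=E2: 3-byte lead, need 2 cont bytes. acc=0x2
Byte[6]=81: continuation. acc=(acc<<6)|0x01=0x81
Byte[7]=B9: continuation. acc=(acc<<6)|0x39=0x2079
Completed: cp=U+2079 (starts at byte 5)
Byte[8]=C4: 2-byte lead, need 1 cont bytes. acc=0x4
Byte[9]=8C: continuation. acc=(acc<<6)|0x0C=0x10C
Completed: cp=U+010C (starts at byte 8)
Byte[10]=F0: 4-byte lead, need 3 cont bytes. acc=0x0
Byte[11]=91: continuation. acc=(acc<<6)|0x11=0x11
Byte[12]=A5: continuation. acc=(acc<<6)|0x25=0x465
Byte[13]=85: continuation. acc=(acc<<6)|0x05=0x11945
Completed: cp=U+11945 (starts at byte 10)

Answer: 0 1 2 5 8 10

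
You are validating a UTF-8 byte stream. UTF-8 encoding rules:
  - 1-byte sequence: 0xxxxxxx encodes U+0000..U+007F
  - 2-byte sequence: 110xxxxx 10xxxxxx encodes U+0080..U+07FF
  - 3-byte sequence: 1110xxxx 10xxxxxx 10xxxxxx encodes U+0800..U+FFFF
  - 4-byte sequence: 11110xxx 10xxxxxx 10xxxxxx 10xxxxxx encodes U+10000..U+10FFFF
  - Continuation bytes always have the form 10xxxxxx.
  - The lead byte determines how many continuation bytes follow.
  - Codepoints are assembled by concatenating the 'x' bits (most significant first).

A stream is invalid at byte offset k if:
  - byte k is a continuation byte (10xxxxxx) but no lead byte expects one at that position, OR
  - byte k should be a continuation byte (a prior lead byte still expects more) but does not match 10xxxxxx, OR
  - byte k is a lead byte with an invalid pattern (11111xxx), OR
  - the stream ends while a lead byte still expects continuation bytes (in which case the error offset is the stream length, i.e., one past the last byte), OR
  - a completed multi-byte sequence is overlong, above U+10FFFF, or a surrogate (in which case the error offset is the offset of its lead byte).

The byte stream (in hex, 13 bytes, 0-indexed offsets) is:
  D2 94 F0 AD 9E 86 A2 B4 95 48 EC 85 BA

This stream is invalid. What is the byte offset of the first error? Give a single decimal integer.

Byte[0]=D2: 2-byte lead, need 1 cont bytes. acc=0x12
Byte[1]=94: continuation. acc=(acc<<6)|0x14=0x494
Completed: cp=U+0494 (starts at byte 0)
Byte[2]=F0: 4-byte lead, need 3 cont bytes. acc=0x0
Byte[3]=AD: continuation. acc=(acc<<6)|0x2D=0x2D
Byte[4]=9E: continuation. acc=(acc<<6)|0x1E=0xB5E
Byte[5]=86: continuation. acc=(acc<<6)|0x06=0x2D786
Completed: cp=U+2D786 (starts at byte 2)
Byte[6]=A2: INVALID lead byte (not 0xxx/110x/1110/11110)

Answer: 6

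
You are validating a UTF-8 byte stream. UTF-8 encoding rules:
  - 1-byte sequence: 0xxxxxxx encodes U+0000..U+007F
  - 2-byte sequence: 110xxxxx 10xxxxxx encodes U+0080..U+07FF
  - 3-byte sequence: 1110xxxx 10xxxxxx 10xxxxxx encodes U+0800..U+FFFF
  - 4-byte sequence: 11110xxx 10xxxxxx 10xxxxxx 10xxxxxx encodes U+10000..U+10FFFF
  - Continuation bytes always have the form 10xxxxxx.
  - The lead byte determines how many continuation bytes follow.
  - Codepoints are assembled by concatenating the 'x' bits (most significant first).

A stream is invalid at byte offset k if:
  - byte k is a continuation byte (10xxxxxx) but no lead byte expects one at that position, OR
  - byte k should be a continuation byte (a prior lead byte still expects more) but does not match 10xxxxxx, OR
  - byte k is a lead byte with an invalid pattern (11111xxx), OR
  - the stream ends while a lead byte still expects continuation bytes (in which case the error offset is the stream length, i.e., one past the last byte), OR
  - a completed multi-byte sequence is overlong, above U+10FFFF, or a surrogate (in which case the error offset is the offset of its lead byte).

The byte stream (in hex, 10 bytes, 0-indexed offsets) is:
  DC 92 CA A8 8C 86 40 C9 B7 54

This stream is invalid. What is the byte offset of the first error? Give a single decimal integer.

Byte[0]=DC: 2-byte lead, need 1 cont bytes. acc=0x1C
Byte[1]=92: continuation. acc=(acc<<6)|0x12=0x712
Completed: cp=U+0712 (starts at byte 0)
Byte[2]=CA: 2-byte lead, need 1 cont bytes. acc=0xA
Byte[3]=A8: continuation. acc=(acc<<6)|0x28=0x2A8
Completed: cp=U+02A8 (starts at byte 2)
Byte[4]=8C: INVALID lead byte (not 0xxx/110x/1110/11110)

Answer: 4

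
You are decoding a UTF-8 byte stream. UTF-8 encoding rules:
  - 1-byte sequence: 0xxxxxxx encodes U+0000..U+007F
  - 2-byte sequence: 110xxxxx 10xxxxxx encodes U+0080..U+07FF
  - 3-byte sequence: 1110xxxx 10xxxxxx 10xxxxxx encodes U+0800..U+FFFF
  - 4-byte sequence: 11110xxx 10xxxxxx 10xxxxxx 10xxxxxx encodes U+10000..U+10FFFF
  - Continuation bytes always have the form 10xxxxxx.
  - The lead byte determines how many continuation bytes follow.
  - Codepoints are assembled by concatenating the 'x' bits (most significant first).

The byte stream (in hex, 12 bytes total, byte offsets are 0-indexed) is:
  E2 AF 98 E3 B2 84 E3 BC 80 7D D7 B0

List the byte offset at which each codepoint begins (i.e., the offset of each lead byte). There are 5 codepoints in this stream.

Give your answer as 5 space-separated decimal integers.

Byte[0]=E2: 3-byte lead, need 2 cont bytes. acc=0x2
Byte[1]=AF: continuation. acc=(acc<<6)|0x2F=0xAF
Byte[2]=98: continuation. acc=(acc<<6)|0x18=0x2BD8
Completed: cp=U+2BD8 (starts at byte 0)
Byte[3]=E3: 3-byte lead, need 2 cont bytes. acc=0x3
Byte[4]=B2: continuation. acc=(acc<<6)|0x32=0xF2
Byte[5]=84: continuation. acc=(acc<<6)|0x04=0x3C84
Completed: cp=U+3C84 (starts at byte 3)
Byte[6]=E3: 3-byte lead, need 2 cont bytes. acc=0x3
Byte[7]=BC: continuation. acc=(acc<<6)|0x3C=0xFC
Byte[8]=80: continuation. acc=(acc<<6)|0x00=0x3F00
Completed: cp=U+3F00 (starts at byte 6)
Byte[9]=7D: 1-byte ASCII. cp=U+007D
Byte[10]=D7: 2-byte lead, need 1 cont bytes. acc=0x17
Byte[11]=B0: continuation. acc=(acc<<6)|0x30=0x5F0
Completed: cp=U+05F0 (starts at byte 10)

Answer: 0 3 6 9 10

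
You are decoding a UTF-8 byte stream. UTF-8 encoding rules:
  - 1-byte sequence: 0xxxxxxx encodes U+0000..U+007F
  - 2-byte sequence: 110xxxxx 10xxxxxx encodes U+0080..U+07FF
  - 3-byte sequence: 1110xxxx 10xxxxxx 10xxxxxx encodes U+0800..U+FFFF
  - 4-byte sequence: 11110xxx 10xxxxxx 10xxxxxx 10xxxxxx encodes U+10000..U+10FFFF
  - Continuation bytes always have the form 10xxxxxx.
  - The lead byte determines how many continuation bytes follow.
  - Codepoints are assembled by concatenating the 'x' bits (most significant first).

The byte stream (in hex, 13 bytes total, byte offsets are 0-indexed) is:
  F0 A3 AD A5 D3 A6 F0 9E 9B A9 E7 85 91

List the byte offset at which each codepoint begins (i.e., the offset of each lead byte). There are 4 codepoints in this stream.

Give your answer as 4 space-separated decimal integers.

Byte[0]=F0: 4-byte lead, need 3 cont bytes. acc=0x0
Byte[1]=A3: continuation. acc=(acc<<6)|0x23=0x23
Byte[2]=AD: continuation. acc=(acc<<6)|0x2D=0x8ED
Byte[3]=A5: continuation. acc=(acc<<6)|0x25=0x23B65
Completed: cp=U+23B65 (starts at byte 0)
Byte[4]=D3: 2-byte lead, need 1 cont bytes. acc=0x13
Byte[5]=A6: continuation. acc=(acc<<6)|0x26=0x4E6
Completed: cp=U+04E6 (starts at byte 4)
Byte[6]=F0: 4-byte lead, need 3 cont bytes. acc=0x0
Byte[7]=9E: continuation. acc=(acc<<6)|0x1E=0x1E
Byte[8]=9B: continuation. acc=(acc<<6)|0x1B=0x79B
Byte[9]=A9: continuation. acc=(acc<<6)|0x29=0x1E6E9
Completed: cp=U+1E6E9 (starts at byte 6)
Byte[10]=E7: 3-byte lead, need 2 cont bytes. acc=0x7
Byte[11]=85: continuation. acc=(acc<<6)|0x05=0x1C5
Byte[12]=91: continuation. acc=(acc<<6)|0x11=0x7151
Completed: cp=U+7151 (starts at byte 10)

Answer: 0 4 6 10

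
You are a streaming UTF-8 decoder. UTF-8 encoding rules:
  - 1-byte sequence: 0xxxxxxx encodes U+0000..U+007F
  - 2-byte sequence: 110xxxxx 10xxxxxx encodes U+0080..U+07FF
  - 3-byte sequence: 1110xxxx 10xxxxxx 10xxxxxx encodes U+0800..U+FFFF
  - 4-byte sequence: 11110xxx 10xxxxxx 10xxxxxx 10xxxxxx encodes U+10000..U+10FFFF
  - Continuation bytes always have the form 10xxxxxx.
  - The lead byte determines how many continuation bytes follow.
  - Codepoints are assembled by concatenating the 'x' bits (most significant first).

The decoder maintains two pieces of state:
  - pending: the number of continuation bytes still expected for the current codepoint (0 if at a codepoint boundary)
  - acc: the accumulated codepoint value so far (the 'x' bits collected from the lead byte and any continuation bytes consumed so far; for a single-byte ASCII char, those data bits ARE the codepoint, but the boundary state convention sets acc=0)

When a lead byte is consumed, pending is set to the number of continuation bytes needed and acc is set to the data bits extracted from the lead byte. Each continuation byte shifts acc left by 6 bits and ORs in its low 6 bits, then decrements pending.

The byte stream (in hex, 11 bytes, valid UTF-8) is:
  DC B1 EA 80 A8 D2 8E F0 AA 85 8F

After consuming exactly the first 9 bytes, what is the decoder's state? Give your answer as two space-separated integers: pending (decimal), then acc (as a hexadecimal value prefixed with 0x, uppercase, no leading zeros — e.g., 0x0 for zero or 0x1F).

Answer: 2 0x2A

Derivation:
Byte[0]=DC: 2-byte lead. pending=1, acc=0x1C
Byte[1]=B1: continuation. acc=(acc<<6)|0x31=0x731, pending=0
Byte[2]=EA: 3-byte lead. pending=2, acc=0xA
Byte[3]=80: continuation. acc=(acc<<6)|0x00=0x280, pending=1
Byte[4]=A8: continuation. acc=(acc<<6)|0x28=0xA028, pending=0
Byte[5]=D2: 2-byte lead. pending=1, acc=0x12
Byte[6]=8E: continuation. acc=(acc<<6)|0x0E=0x48E, pending=0
Byte[7]=F0: 4-byte lead. pending=3, acc=0x0
Byte[8]=AA: continuation. acc=(acc<<6)|0x2A=0x2A, pending=2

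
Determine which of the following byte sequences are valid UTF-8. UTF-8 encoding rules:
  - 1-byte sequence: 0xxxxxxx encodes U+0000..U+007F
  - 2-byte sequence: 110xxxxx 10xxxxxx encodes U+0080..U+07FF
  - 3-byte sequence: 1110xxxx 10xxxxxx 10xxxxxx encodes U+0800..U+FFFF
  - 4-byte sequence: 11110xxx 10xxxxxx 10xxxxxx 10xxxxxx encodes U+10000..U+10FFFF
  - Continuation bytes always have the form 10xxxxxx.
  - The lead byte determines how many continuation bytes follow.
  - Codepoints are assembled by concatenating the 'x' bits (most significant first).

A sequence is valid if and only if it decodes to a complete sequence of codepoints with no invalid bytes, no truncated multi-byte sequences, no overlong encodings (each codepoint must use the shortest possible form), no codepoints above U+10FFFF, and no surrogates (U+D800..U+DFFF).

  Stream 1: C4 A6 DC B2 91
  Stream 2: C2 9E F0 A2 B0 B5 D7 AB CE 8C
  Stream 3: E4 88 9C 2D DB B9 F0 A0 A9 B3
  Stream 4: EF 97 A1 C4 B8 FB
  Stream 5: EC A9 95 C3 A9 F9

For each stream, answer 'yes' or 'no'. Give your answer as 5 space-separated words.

Stream 1: error at byte offset 4. INVALID
Stream 2: decodes cleanly. VALID
Stream 3: decodes cleanly. VALID
Stream 4: error at byte offset 5. INVALID
Stream 5: error at byte offset 5. INVALID

Answer: no yes yes no no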